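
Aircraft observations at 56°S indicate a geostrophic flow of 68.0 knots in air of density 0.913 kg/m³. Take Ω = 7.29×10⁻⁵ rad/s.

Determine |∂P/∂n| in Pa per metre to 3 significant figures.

3.86×10⁻³ Pa/m

Coriolis parameter at 56°S:
f = 2Ω sin φ = 2 × 7.29×10⁻⁵ × sin 56° = 1.21×10⁻⁴ s⁻¹
Wind speed in SI: 68.0 knots = 35.0 m/s
Geostrophic balance rearranged: |∂P/∂n| = f ρ V_g
|∂P/∂n| = 1.21×10⁻⁴ × 0.913 × 35.0 = 3.86×10⁻³ Pa/m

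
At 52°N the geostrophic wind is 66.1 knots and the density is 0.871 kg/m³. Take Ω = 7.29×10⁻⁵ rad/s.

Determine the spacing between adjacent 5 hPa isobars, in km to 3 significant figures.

Coriolis parameter at 52°N:
f = 2Ω sin φ = 2 × 7.29×10⁻⁵ × sin 52° = 1.15×10⁻⁴ s⁻¹
Wind speed in SI: 66.1 knots = 34.0 m/s
Geostrophic balance rearranged: |∂P/∂n| = f ρ V_g
|∂P/∂n| = 1.15×10⁻⁴ × 0.871 × 34.0 = 3.40×10⁻³ Pa/m
Isobar spacing: Δn = ΔP/|∂P/∂n| = 500 Pa / 3.40×10⁻³ Pa/m = 146934 m ≈ 147 km

147 km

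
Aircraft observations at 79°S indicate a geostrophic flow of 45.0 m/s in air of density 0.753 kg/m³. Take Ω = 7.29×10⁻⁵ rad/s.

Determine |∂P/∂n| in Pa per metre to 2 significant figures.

4.8×10⁻³ Pa/m

Coriolis parameter at 79°S:
f = 2Ω sin φ = 2 × 7.29×10⁻⁵ × sin 79° = 1.43×10⁻⁴ s⁻¹
Geostrophic balance rearranged: |∂P/∂n| = f ρ V_g
|∂P/∂n| = 1.43×10⁻⁴ × 0.753 × 45.0 = 4.85×10⁻³ Pa/m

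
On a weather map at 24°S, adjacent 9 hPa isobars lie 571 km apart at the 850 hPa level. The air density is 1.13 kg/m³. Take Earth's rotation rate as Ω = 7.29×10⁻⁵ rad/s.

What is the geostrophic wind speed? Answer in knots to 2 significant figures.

46 knots

Coriolis parameter at 24°S:
f = 2Ω sin φ = 2 × 7.29×10⁻⁵ × sin 24° = 5.93×10⁻⁵ s⁻¹
Pressure gradient: |∂P/∂n| = 900 Pa / 571000 m = 1.58×10⁻³ Pa/m
Geostrophic balance (pressure-gradient force = Coriolis force):
V_g = (1/(fρ)) |∂P/∂n| = 1.58×10⁻³ / (5.93×10⁻⁵ × 1.13) = 23.5 m/s
Converting: 23.5 m/s × 1.944 = 46 knots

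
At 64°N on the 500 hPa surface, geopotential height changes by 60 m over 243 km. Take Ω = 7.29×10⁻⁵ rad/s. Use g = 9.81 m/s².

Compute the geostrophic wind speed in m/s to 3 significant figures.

18.5 m/s

Coriolis parameter at 64°N:
f = 2Ω sin φ = 2 × 7.29×10⁻⁵ × sin 64° = 1.31×10⁻⁴ s⁻¹
Height gradient: |∂Z/∂n| = 60 m / 243000 m = 2.47×10⁻⁴
On a pressure surface, geostrophic balance gives V_g = (g/f)|∂Z/∂n|:
V_g = 9.81 × 2.47×10⁻⁴ / 1.31×10⁻⁴ = 18.5 m/s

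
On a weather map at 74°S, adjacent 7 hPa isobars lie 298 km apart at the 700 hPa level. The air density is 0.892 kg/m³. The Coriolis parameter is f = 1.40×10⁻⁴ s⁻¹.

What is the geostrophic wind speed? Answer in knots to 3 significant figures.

Pressure gradient: |∂P/∂n| = 700 Pa / 298000 m = 2.35×10⁻³ Pa/m
Geostrophic balance (pressure-gradient force = Coriolis force):
V_g = (1/(fρ)) |∂P/∂n| = 2.35×10⁻³ / (1.40×10⁻⁴ × 0.892) = 18.8 m/s
Converting: 18.8 m/s × 1.944 = 36.6 knots

36.6 knots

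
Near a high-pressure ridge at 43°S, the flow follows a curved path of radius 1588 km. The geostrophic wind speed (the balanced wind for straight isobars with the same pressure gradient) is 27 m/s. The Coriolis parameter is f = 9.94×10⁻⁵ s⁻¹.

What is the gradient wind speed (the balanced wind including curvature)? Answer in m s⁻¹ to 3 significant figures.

34.6 m s⁻¹

Around a high, pressure-gradient force acts outward with centrifugal, so Coriolis balances both:
fV = (1/ρ)|∂P/∂n| + V²/R  →  V² − fR·V + fR·V_g = 0
With fR = 9.94×10⁻⁵ × 1588×10³ m = 158 m/s:
V = [fR − √((fR)² − 4 fR V_g)]/2 = [158 − √(158² − 4×158×27)]/2 = 34.6 m/s
Supergeostrophic (V > V_g = 27 m/s), as expected around a high.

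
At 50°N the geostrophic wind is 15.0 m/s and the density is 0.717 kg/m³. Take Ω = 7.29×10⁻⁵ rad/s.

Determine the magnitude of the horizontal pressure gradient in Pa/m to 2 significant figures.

Coriolis parameter at 50°N:
f = 2Ω sin φ = 2 × 7.29×10⁻⁵ × sin 50° = 1.12×10⁻⁴ s⁻¹
Geostrophic balance rearranged: |∂P/∂n| = f ρ V_g
|∂P/∂n| = 1.12×10⁻⁴ × 0.717 × 15.0 = 1.20×10⁻³ Pa/m

1.2×10⁻³ Pa/m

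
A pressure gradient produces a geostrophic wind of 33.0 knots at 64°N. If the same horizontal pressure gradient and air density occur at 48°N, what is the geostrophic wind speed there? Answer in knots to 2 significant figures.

With the same pressure gradient and density, V_g ∝ 1/f ∝ 1/sin φ.
V₂ = V₁ · sin φ₁ / sin φ₂ = 33.0 × sin 64° / sin 48°
V₂ = 33.0 × 0.8988/0.7431 = 40 knots

40 knots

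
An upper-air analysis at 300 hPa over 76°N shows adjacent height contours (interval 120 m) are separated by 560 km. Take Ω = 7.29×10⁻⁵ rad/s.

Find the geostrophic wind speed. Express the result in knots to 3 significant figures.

28.9 knots

Coriolis parameter at 76°N:
f = 2Ω sin φ = 2 × 7.29×10⁻⁵ × sin 76° = 1.41×10⁻⁴ s⁻¹
Height gradient: |∂Z/∂n| = 120 m / 560000 m = 2.14×10⁻⁴
On a pressure surface, geostrophic balance gives V_g = (g/f)|∂Z/∂n|:
V_g = 9.81 × 2.14×10⁻⁴ / 1.41×10⁻⁴ = 14.9 m/s
Converting: 14.9 m/s × 1.944 = 28.9 knots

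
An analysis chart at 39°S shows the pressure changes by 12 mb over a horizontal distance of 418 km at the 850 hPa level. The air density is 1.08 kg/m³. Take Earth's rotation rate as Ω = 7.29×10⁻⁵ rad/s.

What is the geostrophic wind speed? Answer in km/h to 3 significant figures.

Coriolis parameter at 39°S:
f = 2Ω sin φ = 2 × 7.29×10⁻⁵ × sin 39° = 9.18×10⁻⁵ s⁻¹
Pressure gradient: |∂P/∂n| = 1200 Pa / 418000 m = 2.87×10⁻³ Pa/m
Geostrophic balance (pressure-gradient force = Coriolis force):
V_g = (1/(fρ)) |∂P/∂n| = 2.87×10⁻³ / (9.18×10⁻⁵ × 1.08) = 29.0 m/s
Converting: 29.0 m/s × 3.6 = 104 km/h

104 km/h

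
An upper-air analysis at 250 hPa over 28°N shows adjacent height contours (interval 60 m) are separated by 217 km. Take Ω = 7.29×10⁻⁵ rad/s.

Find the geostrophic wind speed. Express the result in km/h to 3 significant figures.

143 km/h

Coriolis parameter at 28°N:
f = 2Ω sin φ = 2 × 7.29×10⁻⁵ × sin 28° = 6.84×10⁻⁵ s⁻¹
Height gradient: |∂Z/∂n| = 60 m / 217000 m = 2.76×10⁻⁴
On a pressure surface, geostrophic balance gives V_g = (g/f)|∂Z/∂n|:
V_g = 9.81 × 2.76×10⁻⁴ / 6.84×10⁻⁵ = 39.6 m/s
Converting: 39.6 m/s × 3.6 = 143 km/h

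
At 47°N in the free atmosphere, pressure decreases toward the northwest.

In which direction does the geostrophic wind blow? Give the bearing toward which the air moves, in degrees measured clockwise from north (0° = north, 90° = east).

The pressure-gradient force points toward the northwest (bearing 315°).
Geostrophic balance: in the Northern Hemisphere the Coriolis force deflects motion to the right, so the geostrophic wind blows 90° to the right of the pressure-gradient force (low pressure on the left).
Rotating 315° by 90° clockwise gives 045° — the wind blows toward the northeast.

045°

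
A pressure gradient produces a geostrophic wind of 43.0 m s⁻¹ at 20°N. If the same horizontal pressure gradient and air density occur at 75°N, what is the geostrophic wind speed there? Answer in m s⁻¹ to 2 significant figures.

15 m s⁻¹

With the same pressure gradient and density, V_g ∝ 1/f ∝ 1/sin φ.
V₂ = V₁ · sin φ₁ / sin φ₂ = 43.0 × sin 20° / sin 75°
V₂ = 43.0 × 0.3420/0.9659 = 15 m s⁻¹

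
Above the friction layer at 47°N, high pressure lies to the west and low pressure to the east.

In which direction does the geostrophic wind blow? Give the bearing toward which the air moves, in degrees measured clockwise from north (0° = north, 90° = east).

The pressure-gradient force points toward the east (bearing 090°).
Geostrophic balance: in the Northern Hemisphere the Coriolis force deflects motion to the right, so the geostrophic wind blows 90° to the right of the pressure-gradient force (low pressure on the left).
Rotating 090° by 90° clockwise gives 180° — the wind blows toward the south.

180°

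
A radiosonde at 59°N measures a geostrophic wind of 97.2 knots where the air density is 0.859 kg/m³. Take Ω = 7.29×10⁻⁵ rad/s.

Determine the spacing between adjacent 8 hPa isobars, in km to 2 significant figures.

150 km

Coriolis parameter at 59°N:
f = 2Ω sin φ = 2 × 7.29×10⁻⁵ × sin 59° = 1.25×10⁻⁴ s⁻¹
Wind speed in SI: 97.2 knots = 50.0 m/s
Geostrophic balance rearranged: |∂P/∂n| = f ρ V_g
|∂P/∂n| = 1.25×10⁻⁴ × 0.859 × 50.0 = 5.37×10⁻³ Pa/m
Isobar spacing: Δn = ΔP/|∂P/∂n| = 800 Pa / 5.37×10⁻³ Pa/m = 149029 m ≈ 150 km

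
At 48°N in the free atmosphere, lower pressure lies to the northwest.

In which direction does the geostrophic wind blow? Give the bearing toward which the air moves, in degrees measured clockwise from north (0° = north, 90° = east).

045°

The pressure-gradient force points toward the northwest (bearing 315°).
Geostrophic balance: in the Northern Hemisphere the Coriolis force deflects motion to the right, so the geostrophic wind blows 90° to the right of the pressure-gradient force (low pressure on the left).
Rotating 315° by 90° clockwise gives 045° — the wind blows toward the northeast.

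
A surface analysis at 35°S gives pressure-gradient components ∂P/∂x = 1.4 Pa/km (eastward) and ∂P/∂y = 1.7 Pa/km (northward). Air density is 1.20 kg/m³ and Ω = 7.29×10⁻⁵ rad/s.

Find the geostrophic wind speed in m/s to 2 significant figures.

Coriolis parameter at 35°S:
f = 2Ω sin φ = 2 × 7.29×10⁻⁵ × sin 35° = 8.36×10⁻⁵ s⁻¹
In the Southern Hemisphere f is negative: f = −8.36×10⁻⁵ s⁻¹.
Component geostrophic relations (x east, y north):
u_g = −(1/(fρ)) ∂P/∂y,  v_g = (1/(fρ)) ∂P/∂x
u_g = −(1.7×10⁻³)/(−8.36×10⁻⁵ × 1.20) = 16.9 m/s;  v_g = (1.4×10⁻³)/(−8.36×10⁻⁵ × 1.20) = −14.0 m/s
|V_g| = √(u_g² + v_g²) = 21.9 m/s

22 m/s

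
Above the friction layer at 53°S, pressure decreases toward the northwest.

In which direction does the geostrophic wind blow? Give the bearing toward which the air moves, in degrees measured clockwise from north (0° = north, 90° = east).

The pressure-gradient force points toward the northwest (bearing 315°).
Geostrophic balance: in the Southern Hemisphere the Coriolis force deflects motion to the left, so the geostrophic wind blows 90° to the left of the pressure-gradient force (low pressure on the right).
Rotating 315° by 90° counterclockwise gives 225° — the wind blows toward the southwest.

225°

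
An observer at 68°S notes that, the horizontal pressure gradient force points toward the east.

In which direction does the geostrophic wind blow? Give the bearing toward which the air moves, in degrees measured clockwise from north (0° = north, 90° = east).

The pressure-gradient force points toward the east (bearing 090°).
Geostrophic balance: in the Southern Hemisphere the Coriolis force deflects motion to the left, so the geostrophic wind blows 90° to the left of the pressure-gradient force (low pressure on the right).
Rotating 090° by 90° counterclockwise gives 000° — the wind blows toward the north.

000°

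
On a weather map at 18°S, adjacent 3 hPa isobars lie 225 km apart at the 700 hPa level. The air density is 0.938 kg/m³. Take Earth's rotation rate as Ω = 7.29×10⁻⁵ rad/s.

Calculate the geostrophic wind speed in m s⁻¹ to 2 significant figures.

32 m s⁻¹

Coriolis parameter at 18°S:
f = 2Ω sin φ = 2 × 7.29×10⁻⁵ × sin 18° = 4.51×10⁻⁵ s⁻¹
Pressure gradient: |∂P/∂n| = 300 Pa / 225000 m = 1.33×10⁻³ Pa/m
Geostrophic balance (pressure-gradient force = Coriolis force):
V_g = (1/(fρ)) |∂P/∂n| = 1.33×10⁻³ / (4.51×10⁻⁵ × 0.938) = 31.5 m/s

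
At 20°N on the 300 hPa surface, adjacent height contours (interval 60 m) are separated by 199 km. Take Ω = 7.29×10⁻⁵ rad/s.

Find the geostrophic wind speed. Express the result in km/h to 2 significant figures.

210 km/h

Coriolis parameter at 20°N:
f = 2Ω sin φ = 2 × 7.29×10⁻⁵ × sin 20° = 4.99×10⁻⁵ s⁻¹
Height gradient: |∂Z/∂n| = 60 m / 199000 m = 3.02×10⁻⁴
On a pressure surface, geostrophic balance gives V_g = (g/f)|∂Z/∂n|:
V_g = 9.81 × 3.02×10⁻⁴ / 4.99×10⁻⁵ = 59.3 m/s
Converting: 59.3 m/s × 3.6 = 210 km/h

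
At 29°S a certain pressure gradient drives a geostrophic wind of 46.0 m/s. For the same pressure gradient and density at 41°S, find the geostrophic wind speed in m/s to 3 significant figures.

34.0 m/s

With the same pressure gradient and density, V_g ∝ 1/f ∝ 1/sin φ.
V₂ = V₁ · sin φ₁ / sin φ₂ = 46.0 × sin 29° / sin 41°
V₂ = 46.0 × 0.4848/0.6561 = 34.0 m/s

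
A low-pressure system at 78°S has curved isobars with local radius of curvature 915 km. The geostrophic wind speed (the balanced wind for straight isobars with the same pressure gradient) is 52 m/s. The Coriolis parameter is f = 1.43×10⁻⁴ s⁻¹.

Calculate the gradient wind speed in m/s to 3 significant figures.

Around a low, centrifugal force acts outward with Coriolis, so pressure-gradient force balances both:
(1/ρ)|∂P/∂n| = fV + V²/R  →  V² + fR·V − fR·V_g = 0
With fR = 1.43×10⁻⁴ × 915×10³ m = 131 m/s:
V = [−fR + √((fR)² + 4 fR V_g)]/2 = [−131 + √(131² + 4×131×52)]/2 = 39.9 m/s
Subgeostrophic (V < V_g = 52 m/s), as expected around a low.

39.9 m/s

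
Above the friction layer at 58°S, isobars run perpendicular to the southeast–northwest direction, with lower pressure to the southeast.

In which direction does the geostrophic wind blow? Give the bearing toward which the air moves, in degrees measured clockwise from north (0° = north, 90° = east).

The pressure-gradient force points toward the southeast (bearing 135°).
Geostrophic balance: in the Southern Hemisphere the Coriolis force deflects motion to the left, so the geostrophic wind blows 90° to the left of the pressure-gradient force (low pressure on the right).
Rotating 135° by 90° counterclockwise gives 045° — the wind blows toward the northeast.

045°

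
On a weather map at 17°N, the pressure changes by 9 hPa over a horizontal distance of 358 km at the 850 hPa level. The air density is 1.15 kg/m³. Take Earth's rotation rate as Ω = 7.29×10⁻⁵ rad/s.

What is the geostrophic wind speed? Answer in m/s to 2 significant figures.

51 m/s

Coriolis parameter at 17°N:
f = 2Ω sin φ = 2 × 7.29×10⁻⁵ × sin 17° = 4.26×10⁻⁵ s⁻¹
Pressure gradient: |∂P/∂n| = 900 Pa / 358000 m = 2.51×10⁻³ Pa/m
Geostrophic balance (pressure-gradient force = Coriolis force):
V_g = (1/(fρ)) |∂P/∂n| = 2.51×10⁻³ / (4.26×10⁻⁵ × 1.15) = 51.3 m/s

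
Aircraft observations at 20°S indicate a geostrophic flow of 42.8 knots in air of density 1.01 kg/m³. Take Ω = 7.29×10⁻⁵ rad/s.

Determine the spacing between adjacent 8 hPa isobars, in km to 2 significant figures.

720 km

Coriolis parameter at 20°S:
f = 2Ω sin φ = 2 × 7.29×10⁻⁵ × sin 20° = 4.99×10⁻⁵ s⁻¹
Wind speed in SI: 42.8 knots = 22.0 m/s
Geostrophic balance rearranged: |∂P/∂n| = f ρ V_g
|∂P/∂n| = 4.99×10⁻⁵ × 1.01 × 22.0 = 1.11×10⁻³ Pa/m
Isobar spacing: Δn = ΔP/|∂P/∂n| = 800 Pa / 1.11×10⁻³ Pa/m = 721402 m ≈ 720 km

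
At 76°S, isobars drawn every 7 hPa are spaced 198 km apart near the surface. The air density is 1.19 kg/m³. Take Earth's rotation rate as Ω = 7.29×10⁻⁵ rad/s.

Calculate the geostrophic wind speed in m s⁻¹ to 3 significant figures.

Coriolis parameter at 76°S:
f = 2Ω sin φ = 2 × 7.29×10⁻⁵ × sin 76° = 1.41×10⁻⁴ s⁻¹
Pressure gradient: |∂P/∂n| = 700 Pa / 198000 m = 3.54×10⁻³ Pa/m
Geostrophic balance (pressure-gradient force = Coriolis force):
V_g = (1/(fρ)) |∂P/∂n| = 3.54×10⁻³ / (1.41×10⁻⁴ × 1.19) = 21.0 m/s

21.0 m s⁻¹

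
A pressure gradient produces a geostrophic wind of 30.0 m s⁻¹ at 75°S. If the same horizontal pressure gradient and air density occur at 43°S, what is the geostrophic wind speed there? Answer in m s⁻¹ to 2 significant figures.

42 m s⁻¹

With the same pressure gradient and density, V_g ∝ 1/f ∝ 1/sin φ.
V₂ = V₁ · sin φ₁ / sin φ₂ = 30.0 × sin 75° / sin 43°
V₂ = 30.0 × 0.9659/0.6820 = 42 m s⁻¹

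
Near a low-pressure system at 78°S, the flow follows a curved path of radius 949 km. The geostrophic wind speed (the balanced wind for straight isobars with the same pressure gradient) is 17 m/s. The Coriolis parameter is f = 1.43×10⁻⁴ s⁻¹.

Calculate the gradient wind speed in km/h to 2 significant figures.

55 km/h

Around a low, centrifugal force acts outward with Coriolis, so pressure-gradient force balances both:
(1/ρ)|∂P/∂n| = fV + V²/R  →  V² + fR·V − fR·V_g = 0
With fR = 1.43×10⁻⁴ × 949×10³ m = 136 m/s:
V = [−fR + √((fR)² + 4 fR V_g)]/2 = [−136 + √(136² + 4×136×17)]/2 = 15.3 m/s
Subgeostrophic (V < V_g = 17 m/s), as expected around a low.
Converting: 15.3 m/s × 3.6 = 55 km/h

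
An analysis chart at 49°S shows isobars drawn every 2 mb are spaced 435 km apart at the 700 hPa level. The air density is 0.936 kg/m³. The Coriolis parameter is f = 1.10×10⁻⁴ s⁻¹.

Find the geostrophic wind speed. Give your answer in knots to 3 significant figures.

8.68 knots

Pressure gradient: |∂P/∂n| = 200 Pa / 435000 m = 4.60×10⁻⁴ Pa/m
Geostrophic balance (pressure-gradient force = Coriolis force):
V_g = (1/(fρ)) |∂P/∂n| = 4.60×10⁻⁴ / (1.10×10⁻⁴ × 0.936) = 4.47 m/s
Converting: 4.47 m/s × 1.944 = 8.68 knots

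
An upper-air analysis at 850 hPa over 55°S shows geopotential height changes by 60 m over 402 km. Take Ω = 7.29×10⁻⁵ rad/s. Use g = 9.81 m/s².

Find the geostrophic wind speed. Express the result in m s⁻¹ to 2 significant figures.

12 m s⁻¹

Coriolis parameter at 55°S:
f = 2Ω sin φ = 2 × 7.29×10⁻⁵ × sin 55° = 1.19×10⁻⁴ s⁻¹
Height gradient: |∂Z/∂n| = 60 m / 402000 m = 1.49×10⁻⁴
On a pressure surface, geostrophic balance gives V_g = (g/f)|∂Z/∂n|:
V_g = 9.81 × 1.49×10⁻⁴ / 1.19×10⁻⁴ = 12.3 m/s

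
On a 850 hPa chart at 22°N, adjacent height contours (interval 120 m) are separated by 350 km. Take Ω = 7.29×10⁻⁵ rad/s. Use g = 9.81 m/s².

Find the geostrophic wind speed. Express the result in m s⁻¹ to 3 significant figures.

61.6 m s⁻¹

Coriolis parameter at 22°N:
f = 2Ω sin φ = 2 × 7.29×10⁻⁵ × sin 22° = 5.46×10⁻⁵ s⁻¹
Height gradient: |∂Z/∂n| = 120 m / 350000 m = 3.43×10⁻⁴
On a pressure surface, geostrophic balance gives V_g = (g/f)|∂Z/∂n|:
V_g = 9.81 × 3.43×10⁻⁴ / 5.46×10⁻⁵ = 61.6 m/s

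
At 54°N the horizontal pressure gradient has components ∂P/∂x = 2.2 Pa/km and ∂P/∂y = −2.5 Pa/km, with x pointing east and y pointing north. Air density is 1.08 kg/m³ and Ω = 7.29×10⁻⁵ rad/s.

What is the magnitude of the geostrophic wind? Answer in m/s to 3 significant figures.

26.1 m/s

Coriolis parameter at 54°N:
f = 2Ω sin φ = 2 × 7.29×10⁻⁵ × sin 54° = 1.18×10⁻⁴ s⁻¹
Component geostrophic relations (x east, y north):
u_g = −(1/(fρ)) ∂P/∂y,  v_g = (1/(fρ)) ∂P/∂x
u_g = −(−2.5×10⁻³)/(1.18×10⁻⁴ × 1.08) = 19.6 m/s;  v_g = (2.2×10⁻³)/(1.18×10⁻⁴ × 1.08) = 17.3 m/s
|V_g| = √(u_g² + v_g²) = 26.1 m/s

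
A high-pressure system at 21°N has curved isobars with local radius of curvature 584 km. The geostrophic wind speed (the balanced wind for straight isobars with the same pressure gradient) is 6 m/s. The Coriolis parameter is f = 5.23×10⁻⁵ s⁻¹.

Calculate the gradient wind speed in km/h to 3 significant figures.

29.5 km/h

Around a high, pressure-gradient force acts outward with centrifugal, so Coriolis balances both:
fV = (1/ρ)|∂P/∂n| + V²/R  →  V² − fR·V + fR·V_g = 0
With fR = 5.23×10⁻⁵ × 584×10³ m = 30.5 m/s:
V = [fR − √((fR)² − 4 fR V_g)]/2 = [30.5 − √(30.5² − 4×30.5×6)]/2 = 8.2 m/s
Supergeostrophic (V > V_g = 6 m/s), as expected around a high.
Converting: 8.2 m/s × 3.6 = 29.5 km/h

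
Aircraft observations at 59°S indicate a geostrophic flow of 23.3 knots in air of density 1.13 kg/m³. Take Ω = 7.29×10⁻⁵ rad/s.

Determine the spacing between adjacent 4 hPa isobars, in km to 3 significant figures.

Coriolis parameter at 59°S:
f = 2Ω sin φ = 2 × 7.29×10⁻⁵ × sin 59° = 1.25×10⁻⁴ s⁻¹
Wind speed in SI: 23.3 knots = 12.0 m/s
Geostrophic balance rearranged: |∂P/∂n| = f ρ V_g
|∂P/∂n| = 1.25×10⁻⁴ × 1.13 × 12.0 = 1.69×10⁻³ Pa/m
Isobar spacing: Δn = ΔP/|∂P/∂n| = 400 Pa / 1.69×10⁻³ Pa/m = 236300 m ≈ 236 km

236 km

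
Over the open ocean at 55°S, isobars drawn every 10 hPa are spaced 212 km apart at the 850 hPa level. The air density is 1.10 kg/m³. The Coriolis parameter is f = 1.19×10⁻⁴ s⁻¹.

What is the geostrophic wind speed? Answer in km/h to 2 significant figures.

Pressure gradient: |∂P/∂n| = 1000 Pa / 212000 m = 4.72×10⁻³ Pa/m
Geostrophic balance (pressure-gradient force = Coriolis force):
V_g = (1/(fρ)) |∂P/∂n| = 4.72×10⁻³ / (1.19×10⁻⁴ × 1.10) = 36.0 m/s
Converting: 36.0 m/s × 3.6 = 130 km/h

130 km/h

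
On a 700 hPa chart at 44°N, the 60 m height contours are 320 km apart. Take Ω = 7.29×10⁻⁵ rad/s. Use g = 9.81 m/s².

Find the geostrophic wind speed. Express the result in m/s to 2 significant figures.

Coriolis parameter at 44°N:
f = 2Ω sin φ = 2 × 7.29×10⁻⁵ × sin 44° = 1.01×10⁻⁴ s⁻¹
Height gradient: |∂Z/∂n| = 60 m / 320000 m = 1.88×10⁻⁴
On a pressure surface, geostrophic balance gives V_g = (g/f)|∂Z/∂n|:
V_g = 9.81 × 1.88×10⁻⁴ / 1.01×10⁻⁴ = 18.2 m/s

18 m/s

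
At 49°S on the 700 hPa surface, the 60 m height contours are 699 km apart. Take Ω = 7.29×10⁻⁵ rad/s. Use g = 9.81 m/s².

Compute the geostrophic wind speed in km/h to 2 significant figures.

28 km/h

Coriolis parameter at 49°S:
f = 2Ω sin φ = 2 × 7.29×10⁻⁵ × sin 49° = 1.10×10⁻⁴ s⁻¹
Height gradient: |∂Z/∂n| = 60 m / 699000 m = 8.58×10⁻⁵
On a pressure surface, geostrophic balance gives V_g = (g/f)|∂Z/∂n|:
V_g = 9.81 × 8.58×10⁻⁵ / 1.10×10⁻⁴ = 7.65 m/s
Converting: 7.65 m/s × 3.6 = 28 km/h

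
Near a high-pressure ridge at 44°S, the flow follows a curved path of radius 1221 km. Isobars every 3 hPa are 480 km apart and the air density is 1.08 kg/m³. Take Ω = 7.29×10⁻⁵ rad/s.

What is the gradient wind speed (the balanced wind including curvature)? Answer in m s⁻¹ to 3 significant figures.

Coriolis parameter at 44°S:
f = 2Ω sin φ = 2 × 7.29×10⁻⁵ × sin 44° = 1.01×10⁻⁴ s⁻¹
Pressure gradient: |∂P/∂n| = 300 Pa / 480000 m = 6.25×10⁻⁴ Pa/m
Geostrophic speed: V_g = |∂P/∂n|/(fρ) = 6.25×10⁻⁴/(1.01×10⁻⁴ × 1.08) = 5.71 m/s
Around a high, pressure-gradient force acts outward with centrifugal, so Coriolis balances both:
fV = (1/ρ)|∂P/∂n| + V²/R  →  V² − fR·V + fR·V_g = 0
With fR = 1.01×10⁻⁴ × 1221×10³ m = 124 m/s:
V = [fR − √((fR)² − 4 fR V_g)]/2 = [124 − √(124² − 4×124×5.71)]/2 = 6.01 m/s
Supergeostrophic (V > V_g = 5.71 m/s), as expected around a high.

6.01 m s⁻¹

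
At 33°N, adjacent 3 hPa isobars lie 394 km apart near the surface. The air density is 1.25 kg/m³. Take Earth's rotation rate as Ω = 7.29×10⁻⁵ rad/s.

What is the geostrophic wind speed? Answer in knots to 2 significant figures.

15 knots

Coriolis parameter at 33°N:
f = 2Ω sin φ = 2 × 7.29×10⁻⁵ × sin 33° = 7.94×10⁻⁵ s⁻¹
Pressure gradient: |∂P/∂n| = 300 Pa / 394000 m = 7.61×10⁻⁴ Pa/m
Geostrophic balance (pressure-gradient force = Coriolis force):
V_g = (1/(fρ)) |∂P/∂n| = 7.61×10⁻⁴ / (7.94×10⁻⁵ × 1.25) = 7.67 m/s
Converting: 7.67 m/s × 1.944 = 15 knots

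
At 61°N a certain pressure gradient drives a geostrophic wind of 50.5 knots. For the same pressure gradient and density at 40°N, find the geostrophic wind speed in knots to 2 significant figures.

With the same pressure gradient and density, V_g ∝ 1/f ∝ 1/sin φ.
V₂ = V₁ · sin φ₁ / sin φ₂ = 50.5 × sin 61° / sin 40°
V₂ = 50.5 × 0.8746/0.6428 = 69 knots

69 knots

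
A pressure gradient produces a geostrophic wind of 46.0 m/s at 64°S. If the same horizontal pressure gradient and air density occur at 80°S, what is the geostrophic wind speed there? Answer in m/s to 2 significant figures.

With the same pressure gradient and density, V_g ∝ 1/f ∝ 1/sin φ.
V₂ = V₁ · sin φ₁ / sin φ₂ = 46.0 × sin 64° / sin 80°
V₂ = 46.0 × 0.8988/0.9848 = 42 m/s

42 m/s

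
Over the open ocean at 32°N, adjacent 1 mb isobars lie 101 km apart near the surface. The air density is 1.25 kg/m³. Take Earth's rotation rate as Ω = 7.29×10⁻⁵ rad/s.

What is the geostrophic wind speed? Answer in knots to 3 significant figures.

19.9 knots

Coriolis parameter at 32°N:
f = 2Ω sin φ = 2 × 7.29×10⁻⁵ × sin 32° = 7.73×10⁻⁵ s⁻¹
Pressure gradient: |∂P/∂n| = 100 Pa / 101000 m = 9.90×10⁻⁴ Pa/m
Geostrophic balance (pressure-gradient force = Coriolis force):
V_g = (1/(fρ)) |∂P/∂n| = 9.90×10⁻⁴ / (7.73×10⁻⁵ × 1.25) = 10.3 m/s
Converting: 10.3 m/s × 1.944 = 19.9 knots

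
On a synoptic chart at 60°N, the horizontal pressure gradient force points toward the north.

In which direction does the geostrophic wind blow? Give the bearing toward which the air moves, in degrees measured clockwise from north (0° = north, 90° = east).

090°

The pressure-gradient force points toward the north (bearing 000°).
Geostrophic balance: in the Northern Hemisphere the Coriolis force deflects motion to the right, so the geostrophic wind blows 90° to the right of the pressure-gradient force (low pressure on the left).
Rotating 000° by 90° clockwise gives 090° — the wind blows toward the east.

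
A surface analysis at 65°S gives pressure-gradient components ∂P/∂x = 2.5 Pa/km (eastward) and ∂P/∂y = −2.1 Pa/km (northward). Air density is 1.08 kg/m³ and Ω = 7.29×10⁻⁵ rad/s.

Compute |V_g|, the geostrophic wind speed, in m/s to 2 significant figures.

23 m/s

Coriolis parameter at 65°S:
f = 2Ω sin φ = 2 × 7.29×10⁻⁵ × sin 65° = 1.32×10⁻⁴ s⁻¹
In the Southern Hemisphere f is negative: f = −1.32×10⁻⁴ s⁻¹.
Component geostrophic relations (x east, y north):
u_g = −(1/(fρ)) ∂P/∂y,  v_g = (1/(fρ)) ∂P/∂x
u_g = −(−2.1×10⁻³)/(−1.32×10⁻⁴ × 1.08) = −14.7 m/s;  v_g = (2.5×10⁻³)/(−1.32×10⁻⁴ × 1.08) = −17.5 m/s
|V_g| = √(u_g² + v_g²) = 22.9 m/s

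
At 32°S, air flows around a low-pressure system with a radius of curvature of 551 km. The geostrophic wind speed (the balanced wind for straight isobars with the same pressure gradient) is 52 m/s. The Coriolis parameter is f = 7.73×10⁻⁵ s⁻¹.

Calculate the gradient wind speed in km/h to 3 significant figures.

Around a low, centrifugal force acts outward with Coriolis, so pressure-gradient force balances both:
(1/ρ)|∂P/∂n| = fV + V²/R  →  V² + fR·V − fR·V_g = 0
With fR = 7.73×10⁻⁵ × 551×10³ m = 42.6 m/s:
V = [−fR + √((fR)² + 4 fR V_g)]/2 = [−42.6 + √(42.6² + 4×42.6×52)]/2 = 30.4 m/s
Subgeostrophic (V < V_g = 52 m/s), as expected around a low.
Converting: 30.4 m/s × 3.6 = 109 km/h

109 km/h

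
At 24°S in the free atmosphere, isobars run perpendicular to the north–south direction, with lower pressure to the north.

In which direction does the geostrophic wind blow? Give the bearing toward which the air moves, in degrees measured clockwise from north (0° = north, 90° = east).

270°

The pressure-gradient force points toward the north (bearing 000°).
Geostrophic balance: in the Southern Hemisphere the Coriolis force deflects motion to the left, so the geostrophic wind blows 90° to the left of the pressure-gradient force (low pressure on the right).
Rotating 000° by 90° counterclockwise gives 270° — the wind blows toward the west.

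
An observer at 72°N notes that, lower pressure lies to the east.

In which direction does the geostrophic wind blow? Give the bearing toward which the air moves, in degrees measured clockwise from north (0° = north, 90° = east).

180°

The pressure-gradient force points toward the east (bearing 090°).
Geostrophic balance: in the Northern Hemisphere the Coriolis force deflects motion to the right, so the geostrophic wind blows 90° to the right of the pressure-gradient force (low pressure on the left).
Rotating 090° by 90° clockwise gives 180° — the wind blows toward the south.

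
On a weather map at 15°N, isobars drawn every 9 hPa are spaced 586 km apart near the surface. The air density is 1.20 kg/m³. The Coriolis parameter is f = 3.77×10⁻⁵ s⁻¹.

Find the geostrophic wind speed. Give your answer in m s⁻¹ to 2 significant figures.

34 m s⁻¹

Pressure gradient: |∂P/∂n| = 900 Pa / 586000 m = 1.54×10⁻³ Pa/m
Geostrophic balance (pressure-gradient force = Coriolis force):
V_g = (1/(fρ)) |∂P/∂n| = 1.54×10⁻³ / (3.77×10⁻⁵ × 1.20) = 33.9 m/s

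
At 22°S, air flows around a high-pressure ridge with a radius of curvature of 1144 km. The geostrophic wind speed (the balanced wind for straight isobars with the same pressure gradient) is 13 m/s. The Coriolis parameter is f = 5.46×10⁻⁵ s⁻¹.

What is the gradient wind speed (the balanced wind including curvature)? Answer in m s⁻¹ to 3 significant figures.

18.4 m s⁻¹

Around a high, pressure-gradient force acts outward with centrifugal, so Coriolis balances both:
fV = (1/ρ)|∂P/∂n| + V²/R  →  V² − fR·V + fR·V_g = 0
With fR = 5.46×10⁻⁵ × 1144×10³ m = 62.5 m/s:
V = [fR − √((fR)² − 4 fR V_g)]/2 = [62.5 − √(62.5² − 4×62.5×13)]/2 = 18.4 m/s
Supergeostrophic (V > V_g = 13 m/s), as expected around a high.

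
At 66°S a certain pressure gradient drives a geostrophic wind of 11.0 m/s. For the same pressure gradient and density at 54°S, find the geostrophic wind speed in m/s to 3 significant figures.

12.4 m/s

With the same pressure gradient and density, V_g ∝ 1/f ∝ 1/sin φ.
V₂ = V₁ · sin φ₁ / sin φ₂ = 11.0 × sin 66° / sin 54°
V₂ = 11.0 × 0.9135/0.8090 = 12.4 m/s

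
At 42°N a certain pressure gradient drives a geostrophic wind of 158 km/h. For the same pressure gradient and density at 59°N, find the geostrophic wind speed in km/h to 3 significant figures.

123 km/h

With the same pressure gradient and density, V_g ∝ 1/f ∝ 1/sin φ.
V₂ = V₁ · sin φ₁ / sin φ₂ = 158 × sin 42° / sin 59°
V₂ = 158 × 0.6691/0.8572 = 123 km/h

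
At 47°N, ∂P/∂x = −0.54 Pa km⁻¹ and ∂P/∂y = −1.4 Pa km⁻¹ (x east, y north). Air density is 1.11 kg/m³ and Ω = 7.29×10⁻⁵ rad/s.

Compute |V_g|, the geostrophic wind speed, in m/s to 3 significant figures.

Coriolis parameter at 47°N:
f = 2Ω sin φ = 2 × 7.29×10⁻⁵ × sin 47° = 1.07×10⁻⁴ s⁻¹
Component geostrophic relations (x east, y north):
u_g = −(1/(fρ)) ∂P/∂y,  v_g = (1/(fρ)) ∂P/∂x
u_g = −(−1.4×10⁻³)/(1.07×10⁻⁴ × 1.11) = 11.8 m/s;  v_g = (−0.54×10⁻³)/(1.07×10⁻⁴ × 1.11) = −4.56 m/s
|V_g| = √(u_g² + v_g²) = 12.7 m/s

12.7 m/s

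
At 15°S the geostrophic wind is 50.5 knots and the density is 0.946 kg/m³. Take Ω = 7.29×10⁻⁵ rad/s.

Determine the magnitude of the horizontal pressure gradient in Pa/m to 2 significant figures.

Coriolis parameter at 15°S:
f = 2Ω sin φ = 2 × 7.29×10⁻⁵ × sin 15° = 3.77×10⁻⁵ s⁻¹
Wind speed in SI: 50.5 knots = 26.0 m/s
Geostrophic balance rearranged: |∂P/∂n| = f ρ V_g
|∂P/∂n| = 3.77×10⁻⁵ × 0.946 × 26.0 = 9.27×10⁻⁴ Pa/m

9.3×10⁻⁴ Pa/m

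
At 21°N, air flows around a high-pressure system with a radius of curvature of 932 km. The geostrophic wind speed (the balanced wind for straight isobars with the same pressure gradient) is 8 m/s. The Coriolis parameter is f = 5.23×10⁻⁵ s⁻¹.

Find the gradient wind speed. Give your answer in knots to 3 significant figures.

Around a high, pressure-gradient force acts outward with centrifugal, so Coriolis balances both:
fV = (1/ρ)|∂P/∂n| + V²/R  →  V² − fR·V + fR·V_g = 0
With fR = 5.23×10⁻⁵ × 932×10³ m = 48.7 m/s:
V = [fR − √((fR)² − 4 fR V_g)]/2 = [48.7 − √(48.7² − 4×48.7×8)]/2 = 10.1 m/s
Supergeostrophic (V > V_g = 8 m/s), as expected around a high.
Converting: 10.1 m/s × 1.944 = 19.6 knots

19.6 knots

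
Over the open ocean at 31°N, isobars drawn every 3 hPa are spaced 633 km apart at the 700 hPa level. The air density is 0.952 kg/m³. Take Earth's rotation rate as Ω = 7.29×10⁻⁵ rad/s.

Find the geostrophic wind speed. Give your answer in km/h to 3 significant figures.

23.9 km/h

Coriolis parameter at 31°N:
f = 2Ω sin φ = 2 × 7.29×10⁻⁵ × sin 31° = 7.51×10⁻⁵ s⁻¹
Pressure gradient: |∂P/∂n| = 300 Pa / 633000 m = 4.74×10⁻⁴ Pa/m
Geostrophic balance (pressure-gradient force = Coriolis force):
V_g = (1/(fρ)) |∂P/∂n| = 4.74×10⁻⁴ / (7.51×10⁻⁵ × 0.952) = 6.63 m/s
Converting: 6.63 m/s × 3.6 = 23.9 km/h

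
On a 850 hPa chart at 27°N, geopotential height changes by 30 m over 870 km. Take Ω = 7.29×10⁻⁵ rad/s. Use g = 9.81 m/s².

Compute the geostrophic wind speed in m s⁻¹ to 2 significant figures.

5.1 m s⁻¹

Coriolis parameter at 27°N:
f = 2Ω sin φ = 2 × 7.29×10⁻⁵ × sin 27° = 6.62×10⁻⁵ s⁻¹
Height gradient: |∂Z/∂n| = 30 m / 870000 m = 3.45×10⁻⁵
On a pressure surface, geostrophic balance gives V_g = (g/f)|∂Z/∂n|:
V_g = 9.81 × 3.45×10⁻⁵ / 6.62×10⁻⁵ = 5.11 m/s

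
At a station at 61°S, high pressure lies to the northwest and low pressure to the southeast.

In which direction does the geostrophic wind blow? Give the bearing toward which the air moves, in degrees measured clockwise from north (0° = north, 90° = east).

The pressure-gradient force points toward the southeast (bearing 135°).
Geostrophic balance: in the Southern Hemisphere the Coriolis force deflects motion to the left, so the geostrophic wind blows 90° to the left of the pressure-gradient force (low pressure on the right).
Rotating 135° by 90° counterclockwise gives 045° — the wind blows toward the northeast.

045°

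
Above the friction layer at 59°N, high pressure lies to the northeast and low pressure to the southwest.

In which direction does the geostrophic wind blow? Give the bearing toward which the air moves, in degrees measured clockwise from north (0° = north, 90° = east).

315°

The pressure-gradient force points toward the southwest (bearing 225°).
Geostrophic balance: in the Northern Hemisphere the Coriolis force deflects motion to the right, so the geostrophic wind blows 90° to the right of the pressure-gradient force (low pressure on the left).
Rotating 225° by 90° clockwise gives 315° — the wind blows toward the northwest.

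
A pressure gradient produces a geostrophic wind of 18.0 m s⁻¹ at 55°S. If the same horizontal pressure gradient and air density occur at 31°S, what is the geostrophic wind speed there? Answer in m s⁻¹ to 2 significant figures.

29 m s⁻¹

With the same pressure gradient and density, V_g ∝ 1/f ∝ 1/sin φ.
V₂ = V₁ · sin φ₁ / sin φ₂ = 18.0 × sin 55° / sin 31°
V₂ = 18.0 × 0.8192/0.5150 = 29 m s⁻¹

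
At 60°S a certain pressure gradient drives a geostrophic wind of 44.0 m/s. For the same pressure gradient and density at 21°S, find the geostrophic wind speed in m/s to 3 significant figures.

With the same pressure gradient and density, V_g ∝ 1/f ∝ 1/sin φ.
V₂ = V₁ · sin φ₁ / sin φ₂ = 44.0 × sin 60° / sin 21°
V₂ = 44.0 × 0.8660/0.3584 = 106 m/s

106 m/s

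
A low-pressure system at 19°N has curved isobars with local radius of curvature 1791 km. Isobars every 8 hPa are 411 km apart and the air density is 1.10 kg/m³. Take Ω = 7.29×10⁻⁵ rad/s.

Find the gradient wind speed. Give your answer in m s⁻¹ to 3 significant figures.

Coriolis parameter at 19°N:
f = 2Ω sin φ = 2 × 7.29×10⁻⁵ × sin 19° = 4.75×10⁻⁵ s⁻¹
Pressure gradient: |∂P/∂n| = 800 Pa / 411000 m = 1.95×10⁻³ Pa/m
Geostrophic speed: V_g = |∂P/∂n|/(fρ) = 1.95×10⁻³/(4.75×10⁻⁵ × 1.10) = 37.3 m/s
Around a low, centrifugal force acts outward with Coriolis, so pressure-gradient force balances both:
(1/ρ)|∂P/∂n| = fV + V²/R  →  V² + fR·V − fR·V_g = 0
With fR = 4.75×10⁻⁵ × 1791×10³ m = 85.0 m/s:
V = [−fR + √((fR)² + 4 fR V_g)]/2 = [−85.0 + √(85.0² + 4×85.0×37.3)]/2 = 28 m/s
Subgeostrophic (V < V_g = 37.3 m/s), as expected around a low.

28.0 m s⁻¹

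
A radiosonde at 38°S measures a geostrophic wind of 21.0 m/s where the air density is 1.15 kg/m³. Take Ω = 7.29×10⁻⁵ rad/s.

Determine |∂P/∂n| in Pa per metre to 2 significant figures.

2.2×10⁻³ Pa/m

Coriolis parameter at 38°S:
f = 2Ω sin φ = 2 × 7.29×10⁻⁵ × sin 38° = 8.98×10⁻⁵ s⁻¹
Geostrophic balance rearranged: |∂P/∂n| = f ρ V_g
|∂P/∂n| = 8.98×10⁻⁵ × 1.15 × 21.0 = 2.17×10⁻³ Pa/m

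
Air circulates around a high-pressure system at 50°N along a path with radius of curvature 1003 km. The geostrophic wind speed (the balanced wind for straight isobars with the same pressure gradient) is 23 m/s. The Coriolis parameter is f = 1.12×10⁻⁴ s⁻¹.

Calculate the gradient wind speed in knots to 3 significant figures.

Around a high, pressure-gradient force acts outward with centrifugal, so Coriolis balances both:
fV = (1/ρ)|∂P/∂n| + V²/R  →  V² − fR·V + fR·V_g = 0
With fR = 1.12×10⁻⁴ × 1003×10³ m = 112 m/s:
V = [fR − √((fR)² − 4 fR V_g)]/2 = [112 − √(112² − 4×112×23)]/2 = 32.3 m/s
Supergeostrophic (V > V_g = 23 m/s), as expected around a high.
Converting: 32.3 m/s × 1.944 = 62.7 knots

62.7 knots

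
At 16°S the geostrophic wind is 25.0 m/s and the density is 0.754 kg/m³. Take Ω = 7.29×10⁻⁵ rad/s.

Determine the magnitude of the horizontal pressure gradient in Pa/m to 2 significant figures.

Coriolis parameter at 16°S:
f = 2Ω sin φ = 2 × 7.29×10⁻⁵ × sin 16° = 4.02×10⁻⁵ s⁻¹
Geostrophic balance rearranged: |∂P/∂n| = f ρ V_g
|∂P/∂n| = 4.02×10⁻⁵ × 0.754 × 25.0 = 7.58×10⁻⁴ Pa/m

7.6×10⁻⁴ Pa/m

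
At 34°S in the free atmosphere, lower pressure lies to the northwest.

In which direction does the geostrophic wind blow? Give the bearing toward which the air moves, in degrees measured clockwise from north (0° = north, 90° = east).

225°

The pressure-gradient force points toward the northwest (bearing 315°).
Geostrophic balance: in the Southern Hemisphere the Coriolis force deflects motion to the left, so the geostrophic wind blows 90° to the left of the pressure-gradient force (low pressure on the right).
Rotating 315° by 90° counterclockwise gives 225° — the wind blows toward the southwest.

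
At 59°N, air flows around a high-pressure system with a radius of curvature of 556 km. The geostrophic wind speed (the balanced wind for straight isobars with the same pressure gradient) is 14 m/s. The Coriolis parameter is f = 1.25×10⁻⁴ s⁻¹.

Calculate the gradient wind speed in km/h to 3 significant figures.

70.0 km/h

Around a high, pressure-gradient force acts outward with centrifugal, so Coriolis balances both:
fV = (1/ρ)|∂P/∂n| + V²/R  →  V² − fR·V + fR·V_g = 0
With fR = 1.25×10⁻⁴ × 556×10³ m = 69.5 m/s:
V = [fR − √((fR)² − 4 fR V_g)]/2 = [69.5 − √(69.5² − 4×69.5×14)]/2 = 19.4 m/s
Supergeostrophic (V > V_g = 14 m/s), as expected around a high.
Converting: 19.4 m/s × 3.6 = 70.0 km/h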